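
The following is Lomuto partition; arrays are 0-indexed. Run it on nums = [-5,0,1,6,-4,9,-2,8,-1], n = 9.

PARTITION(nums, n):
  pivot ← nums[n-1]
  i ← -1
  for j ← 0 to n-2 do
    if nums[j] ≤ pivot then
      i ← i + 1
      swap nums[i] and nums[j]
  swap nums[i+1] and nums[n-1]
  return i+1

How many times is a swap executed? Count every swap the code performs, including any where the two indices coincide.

pivot=-1, i=-1
j=0: -5≤-1, i=0, swap(0,0) ⇒ [-5,0,1,6,-4,9,-2,8,-1]
j=1: 0>-1, skip
j=2: 1>-1, skip
j=3: 6>-1, skip
j=4: -4≤-1, i=1, swap(1,4) ⇒ [-5,-4,1,6,0,9,-2,8,-1]
j=5: 9>-1, skip
j=6: -2≤-1, i=2, swap(2,6) ⇒ [-5,-4,-2,6,0,9,1,8,-1]
j=7: 8>-1, skip
swap(3,8) ⇒ [-5,-4,-2,-1,0,9,1,8,6]; return 3

4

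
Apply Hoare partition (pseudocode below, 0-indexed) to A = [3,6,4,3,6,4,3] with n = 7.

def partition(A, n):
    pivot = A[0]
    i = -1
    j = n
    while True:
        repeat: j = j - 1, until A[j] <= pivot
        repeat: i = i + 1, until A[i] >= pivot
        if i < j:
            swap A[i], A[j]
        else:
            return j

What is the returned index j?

1

pivot = A[0] = 3; i = -1, j = 7
j→6 (A[6]=3≤3), i→0 (A[0]=3≥3); i<j, swap → [3,6,4,3,6,4,3]
j→3 (A[3]=3≤3), i→1 (A[1]=6≥3); i<j, swap → [3,3,4,6,6,4,3]
j→1, i→2; i≥j, return j=1. A = [3,3,4,6,6,4,3]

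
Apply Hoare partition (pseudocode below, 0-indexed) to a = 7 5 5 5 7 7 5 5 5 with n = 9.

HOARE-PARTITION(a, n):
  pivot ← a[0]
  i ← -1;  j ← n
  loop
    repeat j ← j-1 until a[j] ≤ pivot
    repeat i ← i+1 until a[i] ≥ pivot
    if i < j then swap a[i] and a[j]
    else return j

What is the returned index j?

pivot = a[0] = 7; i = -1, j = 9
j→8 (a[8]=5≤7), i→0 (a[0]=7≥7); i<j, swap → 5 5 5 5 7 7 5 5 7
j→7 (a[7]=5≤7), i→4 (a[4]=7≥7); i<j, swap → 5 5 5 5 5 7 5 7 7
j→6 (a[6]=5≤7), i→5 (a[5]=7≥7); i<j, swap → 5 5 5 5 5 5 7 7 7
j→5, i→6; i≥j, return j=5. a = 5 5 5 5 5 5 7 7 7

5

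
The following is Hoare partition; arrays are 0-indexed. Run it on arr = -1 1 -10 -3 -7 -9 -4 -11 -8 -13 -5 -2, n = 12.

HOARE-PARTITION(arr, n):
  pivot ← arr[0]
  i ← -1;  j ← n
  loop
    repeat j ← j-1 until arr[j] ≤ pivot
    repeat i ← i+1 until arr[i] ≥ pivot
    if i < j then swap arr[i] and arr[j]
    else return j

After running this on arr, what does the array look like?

-2 -5 -10 -3 -7 -9 -4 -11 -8 -13 1 -1

pivot = arr[0] = -1; i = -1, j = 12
j→11 (arr[11]=-2≤-1), i→0 (arr[0]=-1≥-1); i<j, swap → -2 1 -10 -3 -7 -9 -4 -11 -8 -13 -5 -1
j→10 (arr[10]=-5≤-1), i→1 (arr[1]=1≥-1); i<j, swap → -2 -5 -10 -3 -7 -9 -4 -11 -8 -13 1 -1
j→9, i→10; i≥j, return j=9. arr = -2 -5 -10 -3 -7 -9 -4 -11 -8 -13 1 -1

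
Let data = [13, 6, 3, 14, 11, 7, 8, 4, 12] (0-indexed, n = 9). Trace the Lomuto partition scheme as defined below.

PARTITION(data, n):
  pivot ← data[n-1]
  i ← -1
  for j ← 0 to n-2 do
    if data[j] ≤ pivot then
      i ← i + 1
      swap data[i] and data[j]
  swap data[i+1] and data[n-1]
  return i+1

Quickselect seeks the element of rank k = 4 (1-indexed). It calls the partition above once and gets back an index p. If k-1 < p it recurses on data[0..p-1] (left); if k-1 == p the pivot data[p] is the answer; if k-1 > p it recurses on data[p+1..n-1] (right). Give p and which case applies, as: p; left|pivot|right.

6; left

pivot=12, i=-1
j=0: 13>12, skip
j=1: 6≤12, i=0, swap(0,1) ⇒ [6, 13, 3, 14, 11, 7, 8, 4, 12]
j=2: 3≤12, i=1, swap(1,2) ⇒ [6, 3, 13, 14, 11, 7, 8, 4, 12]
j=3: 14>12, skip
j=4: 11≤12, i=2, swap(2,4) ⇒ [6, 3, 11, 14, 13, 7, 8, 4, 12]
j=5: 7≤12, i=3, swap(3,5) ⇒ [6, 3, 11, 7, 13, 14, 8, 4, 12]
j=6: 8≤12, i=4, swap(4,6) ⇒ [6, 3, 11, 7, 8, 14, 13, 4, 12]
j=7: 4≤12, i=5, swap(5,7) ⇒ [6, 3, 11, 7, 8, 4, 13, 14, 12]
swap(6,8) ⇒ [6, 3, 11, 7, 8, 4, 12, 14, 13]; return 6
p = 6; k-1 = 3 < 6 ⇒ left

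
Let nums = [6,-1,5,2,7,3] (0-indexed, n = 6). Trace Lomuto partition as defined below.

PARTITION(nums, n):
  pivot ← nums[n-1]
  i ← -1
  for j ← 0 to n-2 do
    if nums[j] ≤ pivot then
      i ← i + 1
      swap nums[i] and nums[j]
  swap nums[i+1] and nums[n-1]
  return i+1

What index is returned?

pivot = nums[5] = 3; i = -1
j=0: nums[0]=6 > 3 → no swap
j=1: nums[1]=-1 ≤ 3 → i=0, swap nums[0],nums[1] → [-1,6,5,2,7,3]
j=2: nums[2]=5 > 3 → no swap
j=3: nums[3]=2 ≤ 3 → i=1, swap nums[1],nums[3] → [-1,2,5,6,7,3]
j=4: nums[4]=7 > 3 → no swap
final swap nums[2],nums[5] → [-1,2,3,6,7,5]; return 2

2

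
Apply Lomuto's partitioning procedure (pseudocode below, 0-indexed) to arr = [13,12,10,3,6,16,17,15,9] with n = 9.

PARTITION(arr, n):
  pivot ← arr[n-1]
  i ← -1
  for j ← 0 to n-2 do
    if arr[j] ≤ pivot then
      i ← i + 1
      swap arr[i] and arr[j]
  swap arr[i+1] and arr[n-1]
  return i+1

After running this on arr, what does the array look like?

pivot=9, i=-1
j=0: 13>9, skip
j=1: 12>9, skip
j=2: 10>9, skip
j=3: 3≤9, i=0, swap(0,3) ⇒ [3,12,10,13,6,16,17,15,9]
j=4: 6≤9, i=1, swap(1,4) ⇒ [3,6,10,13,12,16,17,15,9]
j=5: 16>9, skip
j=6: 17>9, skip
j=7: 15>9, skip
swap(2,8) ⇒ [3,6,9,13,12,16,17,15,10]; return 2

[3,6,9,13,12,16,17,15,10]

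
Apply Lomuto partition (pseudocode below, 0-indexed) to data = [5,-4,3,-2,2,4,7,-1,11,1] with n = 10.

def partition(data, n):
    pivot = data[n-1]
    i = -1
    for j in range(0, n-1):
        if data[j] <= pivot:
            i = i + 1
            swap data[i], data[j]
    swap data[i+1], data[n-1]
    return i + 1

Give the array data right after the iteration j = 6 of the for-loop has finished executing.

[-4,-2,3,5,2,4,7,-1,11,1]

pivot = data[9] = 1; i = -1
j=0: data[0]=5 > 1 → no swap
j=1: data[1]=-4 ≤ 1 → i=0, swap data[0],data[1] → [-4,5,3,-2,2,4,7,-1,11,1]
j=2: data[2]=3 > 1 → no swap
j=3: data[3]=-2 ≤ 1 → i=1, swap data[1],data[3] → [-4,-2,3,5,2,4,7,-1,11,1]
j=4: data[4]=2 > 1 → no swap
j=5: data[5]=4 > 1 → no swap
j=6: data[6]=7 > 1 → no swap
(after j=6) data = [-4,-2,3,5,2,4,7,-1,11,1]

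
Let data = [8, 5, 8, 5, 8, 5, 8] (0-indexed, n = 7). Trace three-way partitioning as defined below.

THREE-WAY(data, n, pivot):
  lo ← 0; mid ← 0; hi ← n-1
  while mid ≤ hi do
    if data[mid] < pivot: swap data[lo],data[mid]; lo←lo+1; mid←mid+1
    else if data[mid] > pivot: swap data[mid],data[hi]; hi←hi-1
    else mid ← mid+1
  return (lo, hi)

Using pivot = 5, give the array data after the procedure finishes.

lo=0 mid=0 hi=6
8>5: swap(0,6), hi=5 ⇒ [8, 5, 8, 5, 8, 5, 8]
8>5: swap(0,5), hi=4 ⇒ [5, 5, 8, 5, 8, 8, 8]
5=5: mid=1
5=5: mid=2
8>5: swap(2,4), hi=3 ⇒ [5, 5, 8, 5, 8, 8, 8]
8>5: swap(2,3), hi=2 ⇒ [5, 5, 5, 8, 8, 8, 8]
5=5: mid=3
done. lo=0 hi=2; data=[5, 5, 5, 8, 8, 8, 8]

[5, 5, 5, 8, 8, 8, 8]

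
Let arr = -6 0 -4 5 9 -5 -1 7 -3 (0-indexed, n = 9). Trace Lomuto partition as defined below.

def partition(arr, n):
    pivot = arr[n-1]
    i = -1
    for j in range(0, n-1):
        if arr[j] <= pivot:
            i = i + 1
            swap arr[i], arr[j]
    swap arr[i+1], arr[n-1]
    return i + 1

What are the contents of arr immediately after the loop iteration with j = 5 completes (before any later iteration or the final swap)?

pivot = arr[8] = -3; i = -1
j=0: arr[0]=-6 ≤ -3 → i=0, swap arr[0],arr[0] (no change) → -6 0 -4 5 9 -5 -1 7 -3
j=1: arr[1]=0 > -3 → no swap
j=2: arr[2]=-4 ≤ -3 → i=1, swap arr[1],arr[2] → -6 -4 0 5 9 -5 -1 7 -3
j=3: arr[3]=5 > -3 → no swap
j=4: arr[4]=9 > -3 → no swap
j=5: arr[5]=-5 ≤ -3 → i=2, swap arr[2],arr[5] → -6 -4 -5 5 9 0 -1 7 -3
(after j=5) arr = -6 -4 -5 5 9 0 -1 7 -3

-6 -4 -5 5 9 0 -1 7 -3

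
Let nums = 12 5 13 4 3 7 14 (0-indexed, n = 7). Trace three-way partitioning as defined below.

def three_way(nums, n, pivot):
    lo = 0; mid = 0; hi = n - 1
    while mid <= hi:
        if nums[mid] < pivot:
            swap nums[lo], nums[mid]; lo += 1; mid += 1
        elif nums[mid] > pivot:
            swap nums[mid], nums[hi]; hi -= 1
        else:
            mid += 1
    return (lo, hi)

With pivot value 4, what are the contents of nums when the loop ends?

pivot = 4; lo=0, mid=0, hi=6
nums[mid]=12>4: swap nums[0],nums[6]; hi=5 → 14 5 13 4 3 7 12
nums[mid]=14>4: swap nums[0],nums[5]; hi=4 → 7 5 13 4 3 14 12
nums[mid]=7>4: swap nums[0],nums[4]; hi=3 → 3 5 13 4 7 14 12
nums[mid]=3<4: swap nums[0],nums[0]; lo=1,mid=1 → 3 5 13 4 7 14 12
nums[mid]=5>4: swap nums[1],nums[3]; hi=2 → 3 4 13 5 7 14 12
nums[mid]=4=4: mid=2
nums[mid]=13>4: swap nums[2],nums[2]; hi=1 → 3 4 13 5 7 14 12
end: lo=1, hi=1; nums = 3 4 13 5 7 14 12

3 4 13 5 7 14 12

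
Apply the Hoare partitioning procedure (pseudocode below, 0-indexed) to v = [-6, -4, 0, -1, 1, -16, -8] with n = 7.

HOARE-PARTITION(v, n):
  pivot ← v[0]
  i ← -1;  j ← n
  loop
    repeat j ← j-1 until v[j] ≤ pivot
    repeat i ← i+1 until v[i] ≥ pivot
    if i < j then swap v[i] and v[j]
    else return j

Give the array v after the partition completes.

pivot = v[0] = -6; i = -1, j = 7
j→6 (v[6]=-8≤-6), i→0 (v[0]=-6≥-6); i<j, swap → [-8, -4, 0, -1, 1, -16, -6]
j→5 (v[5]=-16≤-6), i→1 (v[1]=-4≥-6); i<j, swap → [-8, -16, 0, -1, 1, -4, -6]
j→1, i→2; i≥j, return j=1. v = [-8, -16, 0, -1, 1, -4, -6]

[-8, -16, 0, -1, 1, -4, -6]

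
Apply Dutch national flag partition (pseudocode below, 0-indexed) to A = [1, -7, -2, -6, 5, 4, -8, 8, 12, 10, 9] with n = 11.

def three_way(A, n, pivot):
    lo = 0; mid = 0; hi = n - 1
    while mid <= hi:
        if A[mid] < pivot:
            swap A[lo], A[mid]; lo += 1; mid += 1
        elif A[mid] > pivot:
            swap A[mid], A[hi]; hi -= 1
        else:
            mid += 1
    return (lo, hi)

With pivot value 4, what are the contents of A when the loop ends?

pivot = 4; lo=0, mid=0, hi=10
A[mid]=1<4: swap A[0],A[0]; lo=1,mid=1 → [1, -7, -2, -6, 5, 4, -8, 8, 12, 10, 9]
A[mid]=-7<4: swap A[1],A[1]; lo=2,mid=2 → [1, -7, -2, -6, 5, 4, -8, 8, 12, 10, 9]
A[mid]=-2<4: swap A[2],A[2]; lo=3,mid=3 → [1, -7, -2, -6, 5, 4, -8, 8, 12, 10, 9]
A[mid]=-6<4: swap A[3],A[3]; lo=4,mid=4 → [1, -7, -2, -6, 5, 4, -8, 8, 12, 10, 9]
A[mid]=5>4: swap A[4],A[10]; hi=9 → [1, -7, -2, -6, 9, 4, -8, 8, 12, 10, 5]
A[mid]=9>4: swap A[4],A[9]; hi=8 → [1, -7, -2, -6, 10, 4, -8, 8, 12, 9, 5]
A[mid]=10>4: swap A[4],A[8]; hi=7 → [1, -7, -2, -6, 12, 4, -8, 8, 10, 9, 5]
A[mid]=12>4: swap A[4],A[7]; hi=6 → [1, -7, -2, -6, 8, 4, -8, 12, 10, 9, 5]
A[mid]=8>4: swap A[4],A[6]; hi=5 → [1, -7, -2, -6, -8, 4, 8, 12, 10, 9, 5]
A[mid]=-8<4: swap A[4],A[4]; lo=5,mid=5 → [1, -7, -2, -6, -8, 4, 8, 12, 10, 9, 5]
A[mid]=4=4: mid=6
end: lo=5, hi=5; A = [1, -7, -2, -6, -8, 4, 8, 12, 10, 9, 5]

[1, -7, -2, -6, -8, 4, 8, 12, 10, 9, 5]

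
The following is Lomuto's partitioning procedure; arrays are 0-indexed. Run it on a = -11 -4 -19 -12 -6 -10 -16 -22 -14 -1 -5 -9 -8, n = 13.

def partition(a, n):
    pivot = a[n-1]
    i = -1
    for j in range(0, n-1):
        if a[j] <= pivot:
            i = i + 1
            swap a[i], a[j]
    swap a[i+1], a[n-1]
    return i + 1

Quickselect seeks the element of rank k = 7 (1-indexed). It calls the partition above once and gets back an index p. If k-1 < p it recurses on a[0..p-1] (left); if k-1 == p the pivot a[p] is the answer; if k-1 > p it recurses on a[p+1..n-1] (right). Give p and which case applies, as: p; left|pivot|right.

8; left

pivot = a[12] = -8; i = -1
j=0: a[0]=-11 ≤ -8 → i=0, swap a[0],a[0] (no change) → -11 -4 -19 -12 -6 -10 -16 -22 -14 -1 -5 -9 -8
j=1: a[1]=-4 > -8 → no swap
j=2: a[2]=-19 ≤ -8 → i=1, swap a[1],a[2] → -11 -19 -4 -12 -6 -10 -16 -22 -14 -1 -5 -9 -8
j=3: a[3]=-12 ≤ -8 → i=2, swap a[2],a[3] → -11 -19 -12 -4 -6 -10 -16 -22 -14 -1 -5 -9 -8
j=4: a[4]=-6 > -8 → no swap
j=5: a[5]=-10 ≤ -8 → i=3, swap a[3],a[5] → -11 -19 -12 -10 -6 -4 -16 -22 -14 -1 -5 -9 -8
j=6: a[6]=-16 ≤ -8 → i=4, swap a[4],a[6] → -11 -19 -12 -10 -16 -4 -6 -22 -14 -1 -5 -9 -8
j=7: a[7]=-22 ≤ -8 → i=5, swap a[5],a[7] → -11 -19 -12 -10 -16 -22 -6 -4 -14 -1 -5 -9 -8
j=8: a[8]=-14 ≤ -8 → i=6, swap a[6],a[8] → -11 -19 -12 -10 -16 -22 -14 -4 -6 -1 -5 -9 -8
j=9: a[9]=-1 > -8 → no swap
j=10: a[10]=-5 > -8 → no swap
j=11: a[11]=-9 ≤ -8 → i=7, swap a[7],a[11] → -11 -19 -12 -10 -16 -22 -14 -9 -6 -1 -5 -4 -8
final swap a[8],a[12] → -11 -19 -12 -10 -16 -22 -14 -9 -8 -1 -5 -4 -6; return 8
p = 8; k-1 = 6 < 8 ⇒ left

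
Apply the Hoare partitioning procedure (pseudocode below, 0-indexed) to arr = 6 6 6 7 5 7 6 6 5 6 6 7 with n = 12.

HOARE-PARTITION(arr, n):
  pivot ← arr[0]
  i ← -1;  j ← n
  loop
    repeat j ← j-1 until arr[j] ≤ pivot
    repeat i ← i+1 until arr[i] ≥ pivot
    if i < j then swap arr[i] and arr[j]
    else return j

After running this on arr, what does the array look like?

6 6 5 6 5 6 7 7 6 6 6 7

pivot=6
j stops at 10 (6), i stops at 0 (6); swap ⇒ 6 6 6 7 5 7 6 6 5 6 6 7
j stops at 9 (6), i stops at 1 (6); swap ⇒ 6 6 6 7 5 7 6 6 5 6 6 7
j stops at 8 (5), i stops at 2 (6); swap ⇒ 6 6 5 7 5 7 6 6 6 6 6 7
j stops at 7 (6), i stops at 3 (7); swap ⇒ 6 6 5 6 5 7 6 7 6 6 6 7
j stops at 6 (6), i stops at 5 (7); swap ⇒ 6 6 5 6 5 6 7 7 6 6 6 7
j stops at 5, i stops at 6; i≥j ⇒ return 5. arr=6 6 5 6 5 6 7 7 6 6 6 7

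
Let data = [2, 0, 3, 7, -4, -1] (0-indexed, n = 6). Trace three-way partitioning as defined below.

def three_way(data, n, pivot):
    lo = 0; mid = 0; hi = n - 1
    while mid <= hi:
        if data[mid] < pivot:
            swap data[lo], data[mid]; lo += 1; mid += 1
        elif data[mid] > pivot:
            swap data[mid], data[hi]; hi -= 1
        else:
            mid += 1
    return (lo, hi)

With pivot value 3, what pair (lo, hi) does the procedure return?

(4, 4)

pivot = 3; lo=0, mid=0, hi=5
data[mid]=2<3: swap data[0],data[0]; lo=1,mid=1 → [2, 0, 3, 7, -4, -1]
data[mid]=0<3: swap data[1],data[1]; lo=2,mid=2 → [2, 0, 3, 7, -4, -1]
data[mid]=3=3: mid=3
data[mid]=7>3: swap data[3],data[5]; hi=4 → [2, 0, 3, -1, -4, 7]
data[mid]=-1<3: swap data[2],data[3]; lo=3,mid=4 → [2, 0, -1, 3, -4, 7]
data[mid]=-4<3: swap data[3],data[4]; lo=4,mid=5 → [2, 0, -1, -4, 3, 7]
end: lo=4, hi=4; data = [2, 0, -1, -4, 3, 7]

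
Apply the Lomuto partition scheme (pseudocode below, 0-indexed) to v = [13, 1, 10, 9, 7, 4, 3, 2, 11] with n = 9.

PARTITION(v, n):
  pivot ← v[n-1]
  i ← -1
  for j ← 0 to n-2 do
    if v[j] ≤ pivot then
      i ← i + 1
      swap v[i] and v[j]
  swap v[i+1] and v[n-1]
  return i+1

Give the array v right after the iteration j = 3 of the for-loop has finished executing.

[1, 10, 9, 13, 7, 4, 3, 2, 11]

pivot = v[8] = 11; i = -1
j=0: v[0]=13 > 11 → no swap
j=1: v[1]=1 ≤ 11 → i=0, swap v[0],v[1] → [1, 13, 10, 9, 7, 4, 3, 2, 11]
j=2: v[2]=10 ≤ 11 → i=1, swap v[1],v[2] → [1, 10, 13, 9, 7, 4, 3, 2, 11]
j=3: v[3]=9 ≤ 11 → i=2, swap v[2],v[3] → [1, 10, 9, 13, 7, 4, 3, 2, 11]
(after j=3) v = [1, 10, 9, 13, 7, 4, 3, 2, 11]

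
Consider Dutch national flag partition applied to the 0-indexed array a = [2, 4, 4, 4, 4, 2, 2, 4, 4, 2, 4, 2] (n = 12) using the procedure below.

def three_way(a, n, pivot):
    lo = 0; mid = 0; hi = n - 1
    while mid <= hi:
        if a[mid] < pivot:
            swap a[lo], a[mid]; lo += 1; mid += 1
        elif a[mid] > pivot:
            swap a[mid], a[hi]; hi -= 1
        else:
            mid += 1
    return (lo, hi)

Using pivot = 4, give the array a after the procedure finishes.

[2, 2, 2, 2, 2, 4, 4, 4, 4, 4, 4, 4]

pivot = 4; lo=0, mid=0, hi=11
a[mid]=2<4: swap a[0],a[0]; lo=1,mid=1 → [2, 4, 4, 4, 4, 2, 2, 4, 4, 2, 4, 2]
a[mid]=4=4: mid=2
a[mid]=4=4: mid=3
a[mid]=4=4: mid=4
a[mid]=4=4: mid=5
a[mid]=2<4: swap a[1],a[5]; lo=2,mid=6 → [2, 2, 4, 4, 4, 4, 2, 4, 4, 2, 4, 2]
a[mid]=2<4: swap a[2],a[6]; lo=3,mid=7 → [2, 2, 2, 4, 4, 4, 4, 4, 4, 2, 4, 2]
a[mid]=4=4: mid=8
a[mid]=4=4: mid=9
a[mid]=2<4: swap a[3],a[9]; lo=4,mid=10 → [2, 2, 2, 2, 4, 4, 4, 4, 4, 4, 4, 2]
a[mid]=4=4: mid=11
a[mid]=2<4: swap a[4],a[11]; lo=5,mid=12 → [2, 2, 2, 2, 2, 4, 4, 4, 4, 4, 4, 4]
end: lo=5, hi=11; a = [2, 2, 2, 2, 2, 4, 4, 4, 4, 4, 4, 4]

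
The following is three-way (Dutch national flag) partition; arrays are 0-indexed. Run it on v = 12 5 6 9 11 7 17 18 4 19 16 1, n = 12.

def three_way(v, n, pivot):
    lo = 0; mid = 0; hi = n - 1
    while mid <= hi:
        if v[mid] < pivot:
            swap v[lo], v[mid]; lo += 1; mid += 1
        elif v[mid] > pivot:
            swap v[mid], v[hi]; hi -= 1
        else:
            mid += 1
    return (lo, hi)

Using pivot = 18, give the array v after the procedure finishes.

12 5 6 9 11 7 17 4 1 16 18 19

pivot = 18; lo=0, mid=0, hi=11
v[mid]=12<18: swap v[0],v[0]; lo=1,mid=1 → 12 5 6 9 11 7 17 18 4 19 16 1
v[mid]=5<18: swap v[1],v[1]; lo=2,mid=2 → 12 5 6 9 11 7 17 18 4 19 16 1
v[mid]=6<18: swap v[2],v[2]; lo=3,mid=3 → 12 5 6 9 11 7 17 18 4 19 16 1
v[mid]=9<18: swap v[3],v[3]; lo=4,mid=4 → 12 5 6 9 11 7 17 18 4 19 16 1
v[mid]=11<18: swap v[4],v[4]; lo=5,mid=5 → 12 5 6 9 11 7 17 18 4 19 16 1
v[mid]=7<18: swap v[5],v[5]; lo=6,mid=6 → 12 5 6 9 11 7 17 18 4 19 16 1
v[mid]=17<18: swap v[6],v[6]; lo=7,mid=7 → 12 5 6 9 11 7 17 18 4 19 16 1
v[mid]=18=18: mid=8
v[mid]=4<18: swap v[7],v[8]; lo=8,mid=9 → 12 5 6 9 11 7 17 4 18 19 16 1
v[mid]=19>18: swap v[9],v[11]; hi=10 → 12 5 6 9 11 7 17 4 18 1 16 19
v[mid]=1<18: swap v[8],v[9]; lo=9,mid=10 → 12 5 6 9 11 7 17 4 1 18 16 19
v[mid]=16<18: swap v[9],v[10]; lo=10,mid=11 → 12 5 6 9 11 7 17 4 1 16 18 19
end: lo=10, hi=10; v = 12 5 6 9 11 7 17 4 1 16 18 19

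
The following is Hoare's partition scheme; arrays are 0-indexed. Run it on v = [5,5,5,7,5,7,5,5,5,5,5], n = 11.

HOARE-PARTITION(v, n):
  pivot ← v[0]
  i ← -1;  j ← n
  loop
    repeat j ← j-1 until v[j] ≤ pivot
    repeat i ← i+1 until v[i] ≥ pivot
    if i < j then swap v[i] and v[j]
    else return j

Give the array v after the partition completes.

[5,5,5,5,5,7,5,7,5,5,5]

pivot = v[0] = 5; i = -1, j = 11
j→10 (v[10]=5≤5), i→0 (v[0]=5≥5); i<j, swap → [5,5,5,7,5,7,5,5,5,5,5]
j→9 (v[9]=5≤5), i→1 (v[1]=5≥5); i<j, swap → [5,5,5,7,5,7,5,5,5,5,5]
j→8 (v[8]=5≤5), i→2 (v[2]=5≥5); i<j, swap → [5,5,5,7,5,7,5,5,5,5,5]
j→7 (v[7]=5≤5), i→3 (v[3]=7≥5); i<j, swap → [5,5,5,5,5,7,5,7,5,5,5]
j→6 (v[6]=5≤5), i→4 (v[4]=5≥5); i<j, swap → [5,5,5,5,5,7,5,7,5,5,5]
j→4, i→5; i≥j, return j=4. v = [5,5,5,5,5,7,5,7,5,5,5]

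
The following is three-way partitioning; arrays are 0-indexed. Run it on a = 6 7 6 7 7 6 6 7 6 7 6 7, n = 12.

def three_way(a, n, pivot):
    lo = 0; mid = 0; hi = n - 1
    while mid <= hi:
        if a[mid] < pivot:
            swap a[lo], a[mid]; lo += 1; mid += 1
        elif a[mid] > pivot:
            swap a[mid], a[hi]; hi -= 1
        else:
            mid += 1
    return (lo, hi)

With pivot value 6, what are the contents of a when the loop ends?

pivot = 6; lo=0, mid=0, hi=11
a[mid]=6=6: mid=1
a[mid]=7>6: swap a[1],a[11]; hi=10 → 6 7 6 7 7 6 6 7 6 7 6 7
a[mid]=7>6: swap a[1],a[10]; hi=9 → 6 6 6 7 7 6 6 7 6 7 7 7
a[mid]=6=6: mid=2
a[mid]=6=6: mid=3
a[mid]=7>6: swap a[3],a[9]; hi=8 → 6 6 6 7 7 6 6 7 6 7 7 7
a[mid]=7>6: swap a[3],a[8]; hi=7 → 6 6 6 6 7 6 6 7 7 7 7 7
a[mid]=6=6: mid=4
a[mid]=7>6: swap a[4],a[7]; hi=6 → 6 6 6 6 7 6 6 7 7 7 7 7
a[mid]=7>6: swap a[4],a[6]; hi=5 → 6 6 6 6 6 6 7 7 7 7 7 7
a[mid]=6=6: mid=5
a[mid]=6=6: mid=6
end: lo=0, hi=5; a = 6 6 6 6 6 6 7 7 7 7 7 7

6 6 6 6 6 6 7 7 7 7 7 7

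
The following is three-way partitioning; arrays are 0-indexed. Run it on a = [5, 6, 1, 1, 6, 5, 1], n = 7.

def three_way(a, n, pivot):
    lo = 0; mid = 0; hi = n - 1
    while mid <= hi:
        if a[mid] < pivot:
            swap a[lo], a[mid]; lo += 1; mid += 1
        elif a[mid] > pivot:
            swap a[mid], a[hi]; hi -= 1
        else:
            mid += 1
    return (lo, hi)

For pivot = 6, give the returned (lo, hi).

pivot = 6; lo=0, mid=0, hi=6
a[mid]=5<6: swap a[0],a[0]; lo=1,mid=1 → [5, 6, 1, 1, 6, 5, 1]
a[mid]=6=6: mid=2
a[mid]=1<6: swap a[1],a[2]; lo=2,mid=3 → [5, 1, 6, 1, 6, 5, 1]
a[mid]=1<6: swap a[2],a[3]; lo=3,mid=4 → [5, 1, 1, 6, 6, 5, 1]
a[mid]=6=6: mid=5
a[mid]=5<6: swap a[3],a[5]; lo=4,mid=6 → [5, 1, 1, 5, 6, 6, 1]
a[mid]=1<6: swap a[4],a[6]; lo=5,mid=7 → [5, 1, 1, 5, 1, 6, 6]
end: lo=5, hi=6; a = [5, 1, 1, 5, 1, 6, 6]

(5, 6)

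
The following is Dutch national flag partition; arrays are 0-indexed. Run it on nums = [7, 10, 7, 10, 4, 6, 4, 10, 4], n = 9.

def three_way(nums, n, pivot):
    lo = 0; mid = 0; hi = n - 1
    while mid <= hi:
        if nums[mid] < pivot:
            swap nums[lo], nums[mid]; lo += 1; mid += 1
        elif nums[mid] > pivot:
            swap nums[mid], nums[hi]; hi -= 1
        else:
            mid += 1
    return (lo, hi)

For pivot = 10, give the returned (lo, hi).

pivot = 10; lo=0, mid=0, hi=8
nums[mid]=7<10: swap nums[0],nums[0]; lo=1,mid=1 → [7, 10, 7, 10, 4, 6, 4, 10, 4]
nums[mid]=10=10: mid=2
nums[mid]=7<10: swap nums[1],nums[2]; lo=2,mid=3 → [7, 7, 10, 10, 4, 6, 4, 10, 4]
nums[mid]=10=10: mid=4
nums[mid]=4<10: swap nums[2],nums[4]; lo=3,mid=5 → [7, 7, 4, 10, 10, 6, 4, 10, 4]
nums[mid]=6<10: swap nums[3],nums[5]; lo=4,mid=6 → [7, 7, 4, 6, 10, 10, 4, 10, 4]
nums[mid]=4<10: swap nums[4],nums[6]; lo=5,mid=7 → [7, 7, 4, 6, 4, 10, 10, 10, 4]
nums[mid]=10=10: mid=8
nums[mid]=4<10: swap nums[5],nums[8]; lo=6,mid=9 → [7, 7, 4, 6, 4, 4, 10, 10, 10]
end: lo=6, hi=8; nums = [7, 7, 4, 6, 4, 4, 10, 10, 10]

(6, 8)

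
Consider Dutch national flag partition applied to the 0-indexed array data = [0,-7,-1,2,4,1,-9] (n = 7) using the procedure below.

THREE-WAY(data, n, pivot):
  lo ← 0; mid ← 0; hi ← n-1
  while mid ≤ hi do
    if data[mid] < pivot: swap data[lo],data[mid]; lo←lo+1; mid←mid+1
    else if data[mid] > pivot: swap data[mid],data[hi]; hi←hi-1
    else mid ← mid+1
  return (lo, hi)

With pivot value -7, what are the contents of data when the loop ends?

pivot = -7; lo=0, mid=0, hi=6
data[mid]=0>-7: swap data[0],data[6]; hi=5 → [-9,-7,-1,2,4,1,0]
data[mid]=-9<-7: swap data[0],data[0]; lo=1,mid=1 → [-9,-7,-1,2,4,1,0]
data[mid]=-7=-7: mid=2
data[mid]=-1>-7: swap data[2],data[5]; hi=4 → [-9,-7,1,2,4,-1,0]
data[mid]=1>-7: swap data[2],data[4]; hi=3 → [-9,-7,4,2,1,-1,0]
data[mid]=4>-7: swap data[2],data[3]; hi=2 → [-9,-7,2,4,1,-1,0]
data[mid]=2>-7: swap data[2],data[2]; hi=1 → [-9,-7,2,4,1,-1,0]
end: lo=1, hi=1; data = [-9,-7,2,4,1,-1,0]

[-9,-7,2,4,1,-1,0]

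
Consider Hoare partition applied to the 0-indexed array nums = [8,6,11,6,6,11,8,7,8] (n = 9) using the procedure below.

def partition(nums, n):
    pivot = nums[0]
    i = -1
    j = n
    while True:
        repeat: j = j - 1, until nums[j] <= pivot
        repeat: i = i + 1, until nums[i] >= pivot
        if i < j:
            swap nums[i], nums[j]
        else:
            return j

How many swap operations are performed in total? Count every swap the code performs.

3

pivot = nums[0] = 8; i = -1, j = 9
j→8 (nums[8]=8≤8), i→0 (nums[0]=8≥8); i<j, swap → [8,6,11,6,6,11,8,7,8]
j→7 (nums[7]=7≤8), i→2 (nums[2]=11≥8); i<j, swap → [8,6,7,6,6,11,8,11,8]
j→6 (nums[6]=8≤8), i→5 (nums[5]=11≥8); i<j, swap → [8,6,7,6,6,8,11,11,8]
j→5, i→6; i≥j, return j=5. nums = [8,6,7,6,6,8,11,11,8]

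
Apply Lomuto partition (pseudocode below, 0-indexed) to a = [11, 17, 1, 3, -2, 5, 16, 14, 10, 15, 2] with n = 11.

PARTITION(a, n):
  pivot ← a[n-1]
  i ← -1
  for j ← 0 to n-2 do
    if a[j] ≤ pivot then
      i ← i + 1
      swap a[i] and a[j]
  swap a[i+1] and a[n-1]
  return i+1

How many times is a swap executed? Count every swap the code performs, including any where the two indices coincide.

3

pivot = a[10] = 2; i = -1
j=0: a[0]=11 > 2 → no swap
j=1: a[1]=17 > 2 → no swap
j=2: a[2]=1 ≤ 2 → i=0, swap a[0],a[2] → [1, 17, 11, 3, -2, 5, 16, 14, 10, 15, 2]
j=3: a[3]=3 > 2 → no swap
j=4: a[4]=-2 ≤ 2 → i=1, swap a[1],a[4] → [1, -2, 11, 3, 17, 5, 16, 14, 10, 15, 2]
j=5: a[5]=5 > 2 → no swap
j=6: a[6]=16 > 2 → no swap
j=7: a[7]=14 > 2 → no swap
j=8: a[8]=10 > 2 → no swap
j=9: a[9]=15 > 2 → no swap
final swap a[2],a[10] → [1, -2, 2, 3, 17, 5, 16, 14, 10, 15, 11]; return 2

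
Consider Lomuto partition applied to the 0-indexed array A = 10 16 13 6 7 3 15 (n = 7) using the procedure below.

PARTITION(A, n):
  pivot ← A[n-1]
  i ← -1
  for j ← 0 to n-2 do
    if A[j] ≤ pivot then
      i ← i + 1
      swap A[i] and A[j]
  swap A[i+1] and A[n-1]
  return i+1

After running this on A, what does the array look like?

10 13 6 7 3 15 16

pivot=15, i=-1
j=0: 10≤15, i=0, swap(0,0) ⇒ 10 16 13 6 7 3 15
j=1: 16>15, skip
j=2: 13≤15, i=1, swap(1,2) ⇒ 10 13 16 6 7 3 15
j=3: 6≤15, i=2, swap(2,3) ⇒ 10 13 6 16 7 3 15
j=4: 7≤15, i=3, swap(3,4) ⇒ 10 13 6 7 16 3 15
j=5: 3≤15, i=4, swap(4,5) ⇒ 10 13 6 7 3 16 15
swap(5,6) ⇒ 10 13 6 7 3 15 16; return 5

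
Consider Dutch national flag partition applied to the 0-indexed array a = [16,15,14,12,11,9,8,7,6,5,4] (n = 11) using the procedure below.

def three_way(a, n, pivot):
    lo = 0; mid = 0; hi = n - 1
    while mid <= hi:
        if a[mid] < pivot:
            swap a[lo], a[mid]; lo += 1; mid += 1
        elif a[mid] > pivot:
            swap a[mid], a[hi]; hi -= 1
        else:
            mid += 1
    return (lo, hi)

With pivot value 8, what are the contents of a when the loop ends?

pivot = 8; lo=0, mid=0, hi=10
a[mid]=16>8: swap a[0],a[10]; hi=9 → [4,15,14,12,11,9,8,7,6,5,16]
a[mid]=4<8: swap a[0],a[0]; lo=1,mid=1 → [4,15,14,12,11,9,8,7,6,5,16]
a[mid]=15>8: swap a[1],a[9]; hi=8 → [4,5,14,12,11,9,8,7,6,15,16]
a[mid]=5<8: swap a[1],a[1]; lo=2,mid=2 → [4,5,14,12,11,9,8,7,6,15,16]
a[mid]=14>8: swap a[2],a[8]; hi=7 → [4,5,6,12,11,9,8,7,14,15,16]
a[mid]=6<8: swap a[2],a[2]; lo=3,mid=3 → [4,5,6,12,11,9,8,7,14,15,16]
a[mid]=12>8: swap a[3],a[7]; hi=6 → [4,5,6,7,11,9,8,12,14,15,16]
a[mid]=7<8: swap a[3],a[3]; lo=4,mid=4 → [4,5,6,7,11,9,8,12,14,15,16]
a[mid]=11>8: swap a[4],a[6]; hi=5 → [4,5,6,7,8,9,11,12,14,15,16]
a[mid]=8=8: mid=5
a[mid]=9>8: swap a[5],a[5]; hi=4 → [4,5,6,7,8,9,11,12,14,15,16]
end: lo=4, hi=4; a = [4,5,6,7,8,9,11,12,14,15,16]

[4,5,6,7,8,9,11,12,14,15,16]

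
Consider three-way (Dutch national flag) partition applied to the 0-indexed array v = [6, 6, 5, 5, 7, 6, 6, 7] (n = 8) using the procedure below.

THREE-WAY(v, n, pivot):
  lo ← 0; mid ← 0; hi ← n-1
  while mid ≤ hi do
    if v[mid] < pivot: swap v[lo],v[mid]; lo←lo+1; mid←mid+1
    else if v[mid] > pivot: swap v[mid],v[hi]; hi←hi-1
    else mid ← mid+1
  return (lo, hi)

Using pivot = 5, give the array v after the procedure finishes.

pivot = 5; lo=0, mid=0, hi=7
v[mid]=6>5: swap v[0],v[7]; hi=6 → [7, 6, 5, 5, 7, 6, 6, 6]
v[mid]=7>5: swap v[0],v[6]; hi=5 → [6, 6, 5, 5, 7, 6, 7, 6]
v[mid]=6>5: swap v[0],v[5]; hi=4 → [6, 6, 5, 5, 7, 6, 7, 6]
v[mid]=6>5: swap v[0],v[4]; hi=3 → [7, 6, 5, 5, 6, 6, 7, 6]
v[mid]=7>5: swap v[0],v[3]; hi=2 → [5, 6, 5, 7, 6, 6, 7, 6]
v[mid]=5=5: mid=1
v[mid]=6>5: swap v[1],v[2]; hi=1 → [5, 5, 6, 7, 6, 6, 7, 6]
v[mid]=5=5: mid=2
end: lo=0, hi=1; v = [5, 5, 6, 7, 6, 6, 7, 6]

[5, 5, 6, 7, 6, 6, 7, 6]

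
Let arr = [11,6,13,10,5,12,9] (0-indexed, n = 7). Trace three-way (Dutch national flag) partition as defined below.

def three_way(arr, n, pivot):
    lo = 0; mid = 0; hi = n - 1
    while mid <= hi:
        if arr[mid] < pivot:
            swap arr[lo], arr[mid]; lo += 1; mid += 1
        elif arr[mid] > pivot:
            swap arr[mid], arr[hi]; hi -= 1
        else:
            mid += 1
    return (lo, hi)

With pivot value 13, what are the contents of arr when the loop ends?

pivot = 13; lo=0, mid=0, hi=6
arr[mid]=11<13: swap arr[0],arr[0]; lo=1,mid=1 → [11,6,13,10,5,12,9]
arr[mid]=6<13: swap arr[1],arr[1]; lo=2,mid=2 → [11,6,13,10,5,12,9]
arr[mid]=13=13: mid=3
arr[mid]=10<13: swap arr[2],arr[3]; lo=3,mid=4 → [11,6,10,13,5,12,9]
arr[mid]=5<13: swap arr[3],arr[4]; lo=4,mid=5 → [11,6,10,5,13,12,9]
arr[mid]=12<13: swap arr[4],arr[5]; lo=5,mid=6 → [11,6,10,5,12,13,9]
arr[mid]=9<13: swap arr[5],arr[6]; lo=6,mid=7 → [11,6,10,5,12,9,13]
end: lo=6, hi=6; arr = [11,6,10,5,12,9,13]

[11,6,10,5,12,9,13]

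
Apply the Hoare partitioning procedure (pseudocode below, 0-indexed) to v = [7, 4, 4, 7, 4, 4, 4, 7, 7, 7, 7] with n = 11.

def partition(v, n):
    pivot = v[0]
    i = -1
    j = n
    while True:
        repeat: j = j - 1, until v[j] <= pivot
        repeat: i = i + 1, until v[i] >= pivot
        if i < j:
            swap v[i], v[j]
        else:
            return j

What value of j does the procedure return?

pivot = v[0] = 7; i = -1, j = 11
j→10 (v[10]=7≤7), i→0 (v[0]=7≥7); i<j, swap → [7, 4, 4, 7, 4, 4, 4, 7, 7, 7, 7]
j→9 (v[9]=7≤7), i→3 (v[3]=7≥7); i<j, swap → [7, 4, 4, 7, 4, 4, 4, 7, 7, 7, 7]
j→8 (v[8]=7≤7), i→7 (v[7]=7≥7); i<j, swap → [7, 4, 4, 7, 4, 4, 4, 7, 7, 7, 7]
j→7, i→8; i≥j, return j=7. v = [7, 4, 4, 7, 4, 4, 4, 7, 7, 7, 7]

7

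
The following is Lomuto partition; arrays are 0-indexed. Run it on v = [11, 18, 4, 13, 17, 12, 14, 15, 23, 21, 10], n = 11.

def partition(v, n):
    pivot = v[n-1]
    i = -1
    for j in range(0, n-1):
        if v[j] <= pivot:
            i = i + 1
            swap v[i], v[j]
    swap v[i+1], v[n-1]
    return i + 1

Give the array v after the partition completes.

pivot=10, i=-1
j=0: 11>10, skip
j=1: 18>10, skip
j=2: 4≤10, i=0, swap(0,2) ⇒ [4, 18, 11, 13, 17, 12, 14, 15, 23, 21, 10]
j=3: 13>10, skip
j=4: 17>10, skip
j=5: 12>10, skip
j=6: 14>10, skip
j=7: 15>10, skip
j=8: 23>10, skip
j=9: 21>10, skip
swap(1,10) ⇒ [4, 10, 11, 13, 17, 12, 14, 15, 23, 21, 18]; return 1

[4, 10, 11, 13, 17, 12, 14, 15, 23, 21, 18]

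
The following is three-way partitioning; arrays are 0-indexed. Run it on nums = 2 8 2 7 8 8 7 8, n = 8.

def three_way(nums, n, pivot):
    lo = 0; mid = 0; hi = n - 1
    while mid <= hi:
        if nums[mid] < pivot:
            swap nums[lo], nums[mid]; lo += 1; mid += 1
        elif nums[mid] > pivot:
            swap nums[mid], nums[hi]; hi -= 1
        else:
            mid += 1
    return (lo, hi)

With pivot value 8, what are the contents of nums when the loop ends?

pivot = 8; lo=0, mid=0, hi=7
nums[mid]=2<8: swap nums[0],nums[0]; lo=1,mid=1 → 2 8 2 7 8 8 7 8
nums[mid]=8=8: mid=2
nums[mid]=2<8: swap nums[1],nums[2]; lo=2,mid=3 → 2 2 8 7 8 8 7 8
nums[mid]=7<8: swap nums[2],nums[3]; lo=3,mid=4 → 2 2 7 8 8 8 7 8
nums[mid]=8=8: mid=5
nums[mid]=8=8: mid=6
nums[mid]=7<8: swap nums[3],nums[6]; lo=4,mid=7 → 2 2 7 7 8 8 8 8
nums[mid]=8=8: mid=8
end: lo=4, hi=7; nums = 2 2 7 7 8 8 8 8

2 2 7 7 8 8 8 8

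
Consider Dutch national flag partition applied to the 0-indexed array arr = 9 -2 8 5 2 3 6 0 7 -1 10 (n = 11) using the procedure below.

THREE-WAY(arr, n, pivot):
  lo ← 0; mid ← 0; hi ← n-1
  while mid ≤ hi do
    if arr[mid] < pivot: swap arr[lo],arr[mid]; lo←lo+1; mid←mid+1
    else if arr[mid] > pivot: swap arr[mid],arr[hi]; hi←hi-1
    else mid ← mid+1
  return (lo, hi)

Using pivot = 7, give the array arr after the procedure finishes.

pivot = 7; lo=0, mid=0, hi=10
arr[mid]=9>7: swap arr[0],arr[10]; hi=9 → 10 -2 8 5 2 3 6 0 7 -1 9
arr[mid]=10>7: swap arr[0],arr[9]; hi=8 → -1 -2 8 5 2 3 6 0 7 10 9
arr[mid]=-1<7: swap arr[0],arr[0]; lo=1,mid=1 → -1 -2 8 5 2 3 6 0 7 10 9
arr[mid]=-2<7: swap arr[1],arr[1]; lo=2,mid=2 → -1 -2 8 5 2 3 6 0 7 10 9
arr[mid]=8>7: swap arr[2],arr[8]; hi=7 → -1 -2 7 5 2 3 6 0 8 10 9
arr[mid]=7=7: mid=3
arr[mid]=5<7: swap arr[2],arr[3]; lo=3,mid=4 → -1 -2 5 7 2 3 6 0 8 10 9
arr[mid]=2<7: swap arr[3],arr[4]; lo=4,mid=5 → -1 -2 5 2 7 3 6 0 8 10 9
arr[mid]=3<7: swap arr[4],arr[5]; lo=5,mid=6 → -1 -2 5 2 3 7 6 0 8 10 9
arr[mid]=6<7: swap arr[5],arr[6]; lo=6,mid=7 → -1 -2 5 2 3 6 7 0 8 10 9
arr[mid]=0<7: swap arr[6],arr[7]; lo=7,mid=8 → -1 -2 5 2 3 6 0 7 8 10 9
end: lo=7, hi=7; arr = -1 -2 5 2 3 6 0 7 8 10 9

-1 -2 5 2 3 6 0 7 8 10 9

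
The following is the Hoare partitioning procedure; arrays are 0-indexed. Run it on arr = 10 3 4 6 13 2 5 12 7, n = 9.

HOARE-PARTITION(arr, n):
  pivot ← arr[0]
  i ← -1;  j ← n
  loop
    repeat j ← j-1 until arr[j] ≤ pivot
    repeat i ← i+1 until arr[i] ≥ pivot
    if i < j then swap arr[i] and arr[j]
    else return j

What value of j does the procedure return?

pivot = arr[0] = 10; i = -1, j = 9
j→8 (arr[8]=7≤10), i→0 (arr[0]=10≥10); i<j, swap → 7 3 4 6 13 2 5 12 10
j→6 (arr[6]=5≤10), i→4 (arr[4]=13≥10); i<j, swap → 7 3 4 6 5 2 13 12 10
j→5, i→6; i≥j, return j=5. arr = 7 3 4 6 5 2 13 12 10

5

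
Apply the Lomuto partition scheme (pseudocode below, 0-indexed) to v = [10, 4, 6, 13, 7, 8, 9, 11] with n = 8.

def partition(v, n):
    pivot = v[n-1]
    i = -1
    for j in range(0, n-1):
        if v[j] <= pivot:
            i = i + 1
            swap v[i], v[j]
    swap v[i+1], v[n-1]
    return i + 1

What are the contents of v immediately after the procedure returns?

[10, 4, 6, 7, 8, 9, 11, 13]

pivot = v[7] = 11; i = -1
j=0: v[0]=10 ≤ 11 → i=0, swap v[0],v[0] (no change) → [10, 4, 6, 13, 7, 8, 9, 11]
j=1: v[1]=4 ≤ 11 → i=1, swap v[1],v[1] (no change) → [10, 4, 6, 13, 7, 8, 9, 11]
j=2: v[2]=6 ≤ 11 → i=2, swap v[2],v[2] (no change) → [10, 4, 6, 13, 7, 8, 9, 11]
j=3: v[3]=13 > 11 → no swap
j=4: v[4]=7 ≤ 11 → i=3, swap v[3],v[4] → [10, 4, 6, 7, 13, 8, 9, 11]
j=5: v[5]=8 ≤ 11 → i=4, swap v[4],v[5] → [10, 4, 6, 7, 8, 13, 9, 11]
j=6: v[6]=9 ≤ 11 → i=5, swap v[5],v[6] → [10, 4, 6, 7, 8, 9, 13, 11]
final swap v[6],v[7] → [10, 4, 6, 7, 8, 9, 11, 13]; return 6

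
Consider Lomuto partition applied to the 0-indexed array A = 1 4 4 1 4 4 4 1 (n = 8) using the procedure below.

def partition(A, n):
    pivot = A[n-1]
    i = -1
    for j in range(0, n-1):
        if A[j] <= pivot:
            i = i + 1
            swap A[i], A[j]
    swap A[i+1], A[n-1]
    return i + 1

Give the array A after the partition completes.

1 1 1 4 4 4 4 4

pivot = A[7] = 1; i = -1
j=0: A[0]=1 ≤ 1 → i=0, swap A[0],A[0] (no change) → 1 4 4 1 4 4 4 1
j=1: A[1]=4 > 1 → no swap
j=2: A[2]=4 > 1 → no swap
j=3: A[3]=1 ≤ 1 → i=1, swap A[1],A[3] → 1 1 4 4 4 4 4 1
j=4: A[4]=4 > 1 → no swap
j=5: A[5]=4 > 1 → no swap
j=6: A[6]=4 > 1 → no swap
final swap A[2],A[7] → 1 1 1 4 4 4 4 4; return 2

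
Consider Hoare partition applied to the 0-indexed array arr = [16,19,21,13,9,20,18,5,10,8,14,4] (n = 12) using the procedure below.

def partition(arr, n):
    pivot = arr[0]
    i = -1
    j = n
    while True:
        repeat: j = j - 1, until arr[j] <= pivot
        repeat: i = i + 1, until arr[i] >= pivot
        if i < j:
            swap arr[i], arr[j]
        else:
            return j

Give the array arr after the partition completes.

[4,14,8,13,9,10,5,18,20,21,19,16]

pivot=16
j stops at 11 (4), i stops at 0 (16); swap ⇒ [4,19,21,13,9,20,18,5,10,8,14,16]
j stops at 10 (14), i stops at 1 (19); swap ⇒ [4,14,21,13,9,20,18,5,10,8,19,16]
j stops at 9 (8), i stops at 2 (21); swap ⇒ [4,14,8,13,9,20,18,5,10,21,19,16]
j stops at 8 (10), i stops at 5 (20); swap ⇒ [4,14,8,13,9,10,18,5,20,21,19,16]
j stops at 7 (5), i stops at 6 (18); swap ⇒ [4,14,8,13,9,10,5,18,20,21,19,16]
j stops at 6, i stops at 7; i≥j ⇒ return 6. arr=[4,14,8,13,9,10,5,18,20,21,19,16]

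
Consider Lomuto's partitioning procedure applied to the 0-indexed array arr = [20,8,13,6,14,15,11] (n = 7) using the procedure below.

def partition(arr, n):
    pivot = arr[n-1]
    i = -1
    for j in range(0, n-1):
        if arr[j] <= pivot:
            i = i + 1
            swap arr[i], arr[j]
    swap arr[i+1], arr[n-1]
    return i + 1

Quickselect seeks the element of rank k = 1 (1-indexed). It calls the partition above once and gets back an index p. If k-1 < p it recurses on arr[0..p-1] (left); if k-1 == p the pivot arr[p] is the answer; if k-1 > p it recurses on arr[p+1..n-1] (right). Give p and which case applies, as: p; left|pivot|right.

pivot = arr[6] = 11; i = -1
j=0: arr[0]=20 > 11 → no swap
j=1: arr[1]=8 ≤ 11 → i=0, swap arr[0],arr[1] → [8,20,13,6,14,15,11]
j=2: arr[2]=13 > 11 → no swap
j=3: arr[3]=6 ≤ 11 → i=1, swap arr[1],arr[3] → [8,6,13,20,14,15,11]
j=4: arr[4]=14 > 11 → no swap
j=5: arr[5]=15 > 11 → no swap
final swap arr[2],arr[6] → [8,6,11,20,14,15,13]; return 2
p = 2; k-1 = 0 < 2 ⇒ left

2; left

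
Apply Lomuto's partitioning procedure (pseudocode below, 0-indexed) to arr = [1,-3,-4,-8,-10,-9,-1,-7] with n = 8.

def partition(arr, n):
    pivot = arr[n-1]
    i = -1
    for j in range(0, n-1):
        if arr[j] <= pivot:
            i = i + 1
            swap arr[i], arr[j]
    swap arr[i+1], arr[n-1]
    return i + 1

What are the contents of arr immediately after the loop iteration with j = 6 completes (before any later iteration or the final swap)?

[-8,-10,-9,1,-3,-4,-1,-7]

pivot=-7, i=-1
j=0: 1>-7, skip
j=1: -3>-7, skip
j=2: -4>-7, skip
j=3: -8≤-7, i=0, swap(0,3) ⇒ [-8,-3,-4,1,-10,-9,-1,-7]
j=4: -10≤-7, i=1, swap(1,4) ⇒ [-8,-10,-4,1,-3,-9,-1,-7]
j=5: -9≤-7, i=2, swap(2,5) ⇒ [-8,-10,-9,1,-3,-4,-1,-7]
j=6: -1>-7, skip
(after j=6) arr = [-8,-10,-9,1,-3,-4,-1,-7]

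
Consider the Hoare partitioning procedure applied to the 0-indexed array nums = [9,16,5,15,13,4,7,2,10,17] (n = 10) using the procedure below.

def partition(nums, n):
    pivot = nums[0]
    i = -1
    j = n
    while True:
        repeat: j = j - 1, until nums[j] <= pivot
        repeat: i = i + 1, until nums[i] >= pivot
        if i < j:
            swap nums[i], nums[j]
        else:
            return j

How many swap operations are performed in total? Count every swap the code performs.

3

pivot=9
j stops at 7 (2), i stops at 0 (9); swap ⇒ [2,16,5,15,13,4,7,9,10,17]
j stops at 6 (7), i stops at 1 (16); swap ⇒ [2,7,5,15,13,4,16,9,10,17]
j stops at 5 (4), i stops at 3 (15); swap ⇒ [2,7,5,4,13,15,16,9,10,17]
j stops at 3, i stops at 4; i≥j ⇒ return 3. nums=[2,7,5,4,13,15,16,9,10,17]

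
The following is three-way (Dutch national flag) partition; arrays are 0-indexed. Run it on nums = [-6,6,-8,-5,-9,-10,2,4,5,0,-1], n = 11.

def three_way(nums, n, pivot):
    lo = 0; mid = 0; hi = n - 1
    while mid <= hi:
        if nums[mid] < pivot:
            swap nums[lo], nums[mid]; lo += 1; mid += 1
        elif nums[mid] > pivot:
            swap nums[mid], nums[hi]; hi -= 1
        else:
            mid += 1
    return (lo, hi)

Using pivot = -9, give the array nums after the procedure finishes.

[-10,-9,-5,-8,6,2,4,5,0,-1,-6]

lo=0 mid=0 hi=10
-6>-9: swap(0,10), hi=9 ⇒ [-1,6,-8,-5,-9,-10,2,4,5,0,-6]
-1>-9: swap(0,9), hi=8 ⇒ [0,6,-8,-5,-9,-10,2,4,5,-1,-6]
0>-9: swap(0,8), hi=7 ⇒ [5,6,-8,-5,-9,-10,2,4,0,-1,-6]
5>-9: swap(0,7), hi=6 ⇒ [4,6,-8,-5,-9,-10,2,5,0,-1,-6]
4>-9: swap(0,6), hi=5 ⇒ [2,6,-8,-5,-9,-10,4,5,0,-1,-6]
2>-9: swap(0,5), hi=4 ⇒ [-10,6,-8,-5,-9,2,4,5,0,-1,-6]
-10<-9: swap(0,0), lo=1 mid=1 ⇒ [-10,6,-8,-5,-9,2,4,5,0,-1,-6]
6>-9: swap(1,4), hi=3 ⇒ [-10,-9,-8,-5,6,2,4,5,0,-1,-6]
-9=-9: mid=2
-8>-9: swap(2,3), hi=2 ⇒ [-10,-9,-5,-8,6,2,4,5,0,-1,-6]
-5>-9: swap(2,2), hi=1 ⇒ [-10,-9,-5,-8,6,2,4,5,0,-1,-6]
done. lo=1 hi=1; nums=[-10,-9,-5,-8,6,2,4,5,0,-1,-6]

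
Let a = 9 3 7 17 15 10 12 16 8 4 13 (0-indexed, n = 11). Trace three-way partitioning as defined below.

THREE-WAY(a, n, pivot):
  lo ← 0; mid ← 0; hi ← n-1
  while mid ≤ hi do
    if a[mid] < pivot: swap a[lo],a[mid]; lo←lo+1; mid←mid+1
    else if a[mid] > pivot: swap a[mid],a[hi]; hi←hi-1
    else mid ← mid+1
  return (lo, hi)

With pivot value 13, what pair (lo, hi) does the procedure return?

pivot = 13; lo=0, mid=0, hi=10
a[mid]=9<13: swap a[0],a[0]; lo=1,mid=1 → 9 3 7 17 15 10 12 16 8 4 13
a[mid]=3<13: swap a[1],a[1]; lo=2,mid=2 → 9 3 7 17 15 10 12 16 8 4 13
a[mid]=7<13: swap a[2],a[2]; lo=3,mid=3 → 9 3 7 17 15 10 12 16 8 4 13
a[mid]=17>13: swap a[3],a[10]; hi=9 → 9 3 7 13 15 10 12 16 8 4 17
a[mid]=13=13: mid=4
a[mid]=15>13: swap a[4],a[9]; hi=8 → 9 3 7 13 4 10 12 16 8 15 17
a[mid]=4<13: swap a[3],a[4]; lo=4,mid=5 → 9 3 7 4 13 10 12 16 8 15 17
a[mid]=10<13: swap a[4],a[5]; lo=5,mid=6 → 9 3 7 4 10 13 12 16 8 15 17
a[mid]=12<13: swap a[5],a[6]; lo=6,mid=7 → 9 3 7 4 10 12 13 16 8 15 17
a[mid]=16>13: swap a[7],a[8]; hi=7 → 9 3 7 4 10 12 13 8 16 15 17
a[mid]=8<13: swap a[6],a[7]; lo=7,mid=8 → 9 3 7 4 10 12 8 13 16 15 17
end: lo=7, hi=7; a = 9 3 7 4 10 12 8 13 16 15 17

(7, 7)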